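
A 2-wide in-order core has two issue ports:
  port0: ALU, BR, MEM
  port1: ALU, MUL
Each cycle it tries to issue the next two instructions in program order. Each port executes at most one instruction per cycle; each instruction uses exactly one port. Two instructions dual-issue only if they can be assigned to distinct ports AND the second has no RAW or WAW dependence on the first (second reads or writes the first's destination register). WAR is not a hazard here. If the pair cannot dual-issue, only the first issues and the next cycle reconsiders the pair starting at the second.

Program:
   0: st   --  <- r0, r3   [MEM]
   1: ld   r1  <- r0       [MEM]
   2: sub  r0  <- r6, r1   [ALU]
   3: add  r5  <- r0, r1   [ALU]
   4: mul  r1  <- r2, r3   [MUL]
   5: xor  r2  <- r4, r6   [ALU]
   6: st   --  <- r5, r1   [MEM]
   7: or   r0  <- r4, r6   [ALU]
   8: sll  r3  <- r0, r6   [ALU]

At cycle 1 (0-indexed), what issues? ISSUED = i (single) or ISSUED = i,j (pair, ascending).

#0 head=0: st i0 no-port MEM/MEM
#1 head=1: ld i1 RAW r1
#2 head=2: sub i2 RAW r0
#3 head=3: add+mul i3&i4 2-wide
#4 head=5: xor+st i5&i6 2-wide
#5 head=7: or i7 RAW r0
#6 head=8: sll i8 tail

ISSUED = 1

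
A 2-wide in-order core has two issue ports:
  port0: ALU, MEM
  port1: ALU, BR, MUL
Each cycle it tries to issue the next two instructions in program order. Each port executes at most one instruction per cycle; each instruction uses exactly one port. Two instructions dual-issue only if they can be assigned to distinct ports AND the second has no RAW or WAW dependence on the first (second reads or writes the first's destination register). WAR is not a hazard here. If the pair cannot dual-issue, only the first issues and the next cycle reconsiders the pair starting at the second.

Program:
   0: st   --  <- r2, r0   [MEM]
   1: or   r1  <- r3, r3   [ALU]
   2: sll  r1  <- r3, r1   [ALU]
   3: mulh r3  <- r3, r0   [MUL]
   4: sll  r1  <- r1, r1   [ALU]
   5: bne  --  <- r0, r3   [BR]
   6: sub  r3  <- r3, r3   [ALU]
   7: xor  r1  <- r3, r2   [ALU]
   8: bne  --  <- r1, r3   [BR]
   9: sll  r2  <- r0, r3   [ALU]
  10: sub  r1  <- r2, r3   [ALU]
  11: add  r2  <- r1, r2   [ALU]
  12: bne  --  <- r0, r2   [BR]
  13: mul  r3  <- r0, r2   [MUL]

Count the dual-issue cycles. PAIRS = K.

PAIRS = 4

[0] i0&i1  st.MEM;or.ALU  -- dual
[1] i2&i3  sll.ALU;mulh.MUL  -- dual
[2] i4&i5  sll.ALU;bne.BR  -- dual
[3] i6  sub.ALU  -- RAW r3
[4] i7  xor.ALU  -- RAW r1
[5] i8&i9  bne.BR;sll.ALU  -- dual
[6] i10  sub.ALU  -- RAW r1
[7] i11  add.ALU  -- RAW r2
[8] i12  bne.BR  -- no-port BR/MUL
[9] i13  mul.MUL  -- tail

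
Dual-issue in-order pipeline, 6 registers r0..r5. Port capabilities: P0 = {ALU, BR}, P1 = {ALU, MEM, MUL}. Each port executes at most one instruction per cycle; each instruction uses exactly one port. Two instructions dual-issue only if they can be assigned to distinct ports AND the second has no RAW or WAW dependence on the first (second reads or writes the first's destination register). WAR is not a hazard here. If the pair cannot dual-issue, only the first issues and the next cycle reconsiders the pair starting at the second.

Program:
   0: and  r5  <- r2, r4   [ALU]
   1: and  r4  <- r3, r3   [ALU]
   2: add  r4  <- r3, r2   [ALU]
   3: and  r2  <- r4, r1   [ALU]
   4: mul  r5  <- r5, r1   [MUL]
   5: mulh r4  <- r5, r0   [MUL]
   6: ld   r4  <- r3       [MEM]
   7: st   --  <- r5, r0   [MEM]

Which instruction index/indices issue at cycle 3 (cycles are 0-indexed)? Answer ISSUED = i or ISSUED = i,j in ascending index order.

0. and;and @i0+i1  | 2-wide
1. add @i2  | RAW r4
2. and;mul @i3+i4  | 2-wide
3. mulh @i5  | no-port MUL/MEM
4. ld @i6  | no-port MEM/MEM
5. st @i7  | tail

ISSUED = 5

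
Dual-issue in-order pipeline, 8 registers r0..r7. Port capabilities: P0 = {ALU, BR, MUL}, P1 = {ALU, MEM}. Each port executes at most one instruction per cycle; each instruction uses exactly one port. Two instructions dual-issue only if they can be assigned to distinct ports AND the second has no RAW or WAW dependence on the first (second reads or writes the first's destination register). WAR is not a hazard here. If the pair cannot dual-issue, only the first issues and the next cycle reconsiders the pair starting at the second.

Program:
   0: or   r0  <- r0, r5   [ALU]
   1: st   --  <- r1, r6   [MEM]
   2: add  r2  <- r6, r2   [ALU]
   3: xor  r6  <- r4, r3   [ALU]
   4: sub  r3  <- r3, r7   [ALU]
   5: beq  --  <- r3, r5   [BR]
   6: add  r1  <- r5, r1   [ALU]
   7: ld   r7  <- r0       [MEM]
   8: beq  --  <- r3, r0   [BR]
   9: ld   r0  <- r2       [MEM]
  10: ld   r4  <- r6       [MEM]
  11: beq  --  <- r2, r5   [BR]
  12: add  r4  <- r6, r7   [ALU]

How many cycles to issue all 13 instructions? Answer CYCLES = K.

CYCLES = 8

#0 head=0: or+st i0+i1 pair
#1 head=2: add+xor i2+i3 pair
#2 head=4: sub i4 RAW r3
#3 head=5: beq+add i5+i6 pair
#4 head=7: ld+beq i7+i8 pair
#5 head=9: ld i9 no-port MEM/MEM
#6 head=10: ld+beq i10+i11 pair
#7 head=12: add i12 tail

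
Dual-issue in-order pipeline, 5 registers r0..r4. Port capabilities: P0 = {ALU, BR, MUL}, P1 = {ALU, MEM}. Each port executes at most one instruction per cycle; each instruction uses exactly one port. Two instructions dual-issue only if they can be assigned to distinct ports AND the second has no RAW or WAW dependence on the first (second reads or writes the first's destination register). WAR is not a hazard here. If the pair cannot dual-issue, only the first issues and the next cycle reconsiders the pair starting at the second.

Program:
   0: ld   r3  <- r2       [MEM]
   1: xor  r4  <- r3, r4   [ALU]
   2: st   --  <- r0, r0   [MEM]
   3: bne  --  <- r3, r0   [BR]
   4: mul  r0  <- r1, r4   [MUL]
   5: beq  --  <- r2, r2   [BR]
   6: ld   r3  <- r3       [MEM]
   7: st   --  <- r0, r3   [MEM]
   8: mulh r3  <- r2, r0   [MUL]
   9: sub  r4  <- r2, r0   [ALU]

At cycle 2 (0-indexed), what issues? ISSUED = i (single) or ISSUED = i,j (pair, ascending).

ISSUED = 3

t=0 i0:ld ; RAW r3
t=1 i1,i2:xor st ; dual
t=2 i3:bne ; no-port BR/MUL
t=3 i4:mul ; no-port MUL/BR
t=4 i5,i6:beq ld ; dual
t=5 i7,i8:st mulh ; dual
t=6 i9:sub ; tail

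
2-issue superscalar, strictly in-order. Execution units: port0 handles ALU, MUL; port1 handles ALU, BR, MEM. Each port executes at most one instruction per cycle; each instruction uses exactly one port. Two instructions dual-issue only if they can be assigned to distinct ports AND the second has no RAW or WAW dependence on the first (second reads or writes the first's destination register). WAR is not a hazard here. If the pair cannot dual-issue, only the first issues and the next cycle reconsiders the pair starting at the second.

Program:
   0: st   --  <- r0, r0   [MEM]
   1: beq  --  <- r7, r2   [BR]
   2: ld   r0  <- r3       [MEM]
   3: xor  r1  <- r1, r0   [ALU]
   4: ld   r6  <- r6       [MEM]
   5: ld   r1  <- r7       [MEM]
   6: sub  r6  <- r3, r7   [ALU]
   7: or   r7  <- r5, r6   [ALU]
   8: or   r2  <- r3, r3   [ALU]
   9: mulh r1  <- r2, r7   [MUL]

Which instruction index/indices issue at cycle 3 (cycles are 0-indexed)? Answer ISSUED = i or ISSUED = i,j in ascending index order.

ISSUED = 3,4

c0: i0 st.MEM  no-port MEM/BR
c1: i1 beq.BR  no-port BR/MEM
c2: i2 ld.MEM  RAW r0
c3: i3/i4 xor.ALU;ld.MEM  dual
c4: i5/i6 ld.MEM;sub.ALU  dual
c5: i7/i8 or.ALU;or.ALU  dual
c6: i9 mulh.MUL  tail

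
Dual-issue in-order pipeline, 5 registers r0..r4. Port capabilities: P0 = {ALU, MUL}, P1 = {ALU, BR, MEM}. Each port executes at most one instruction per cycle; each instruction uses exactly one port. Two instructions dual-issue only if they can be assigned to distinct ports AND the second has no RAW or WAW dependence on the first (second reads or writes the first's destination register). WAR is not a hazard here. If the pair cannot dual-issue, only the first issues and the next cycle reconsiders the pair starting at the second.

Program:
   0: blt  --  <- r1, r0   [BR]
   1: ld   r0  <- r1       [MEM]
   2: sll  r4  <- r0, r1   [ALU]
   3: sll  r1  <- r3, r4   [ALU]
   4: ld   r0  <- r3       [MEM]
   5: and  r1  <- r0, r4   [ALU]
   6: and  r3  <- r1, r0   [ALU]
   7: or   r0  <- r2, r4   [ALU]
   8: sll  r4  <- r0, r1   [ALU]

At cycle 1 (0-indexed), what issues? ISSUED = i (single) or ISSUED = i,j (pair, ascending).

ISSUED = 1

  cy0 -> i0 (blt.BR) no-port BR/MEM
  cy1 -> i1 (ld.MEM) RAW r0
  cy2 -> i2 (sll.ALU) RAW r4
  cy3 -> i3,i4 (sll.ALU/ld.MEM) dual
  cy4 -> i5 (and.ALU) RAW r1
  cy5 -> i6,i7 (and.ALU/or.ALU) dual
  cy6 -> i8 (sll.ALU) tail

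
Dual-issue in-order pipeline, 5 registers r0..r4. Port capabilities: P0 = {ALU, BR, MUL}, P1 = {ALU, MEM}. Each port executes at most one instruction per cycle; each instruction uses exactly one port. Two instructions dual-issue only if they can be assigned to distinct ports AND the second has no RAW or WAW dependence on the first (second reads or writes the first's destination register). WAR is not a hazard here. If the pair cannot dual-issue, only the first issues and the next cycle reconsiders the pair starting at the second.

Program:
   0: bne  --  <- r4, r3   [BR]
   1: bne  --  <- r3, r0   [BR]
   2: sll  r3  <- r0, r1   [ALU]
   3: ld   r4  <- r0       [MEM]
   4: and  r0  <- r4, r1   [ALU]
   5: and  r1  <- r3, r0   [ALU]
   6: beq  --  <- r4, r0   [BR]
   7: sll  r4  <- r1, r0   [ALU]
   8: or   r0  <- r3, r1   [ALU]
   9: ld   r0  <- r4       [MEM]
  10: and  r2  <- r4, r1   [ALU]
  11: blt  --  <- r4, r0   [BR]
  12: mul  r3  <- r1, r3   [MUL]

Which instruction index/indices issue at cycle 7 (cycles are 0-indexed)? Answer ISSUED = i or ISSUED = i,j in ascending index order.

0. bne @i0  | no-port BR/BR
1. bne/sll @i1/i2  | 2-wide
2. ld @i3  | RAW r4
3. and @i4  | RAW r0
4. and/beq @i5/i6  | 2-wide
5. sll/or @i7/i8  | 2-wide
6. ld/and @i9/i10  | 2-wide
7. blt @i11  | no-port BR/MUL
8. mul @i12  | tail

ISSUED = 11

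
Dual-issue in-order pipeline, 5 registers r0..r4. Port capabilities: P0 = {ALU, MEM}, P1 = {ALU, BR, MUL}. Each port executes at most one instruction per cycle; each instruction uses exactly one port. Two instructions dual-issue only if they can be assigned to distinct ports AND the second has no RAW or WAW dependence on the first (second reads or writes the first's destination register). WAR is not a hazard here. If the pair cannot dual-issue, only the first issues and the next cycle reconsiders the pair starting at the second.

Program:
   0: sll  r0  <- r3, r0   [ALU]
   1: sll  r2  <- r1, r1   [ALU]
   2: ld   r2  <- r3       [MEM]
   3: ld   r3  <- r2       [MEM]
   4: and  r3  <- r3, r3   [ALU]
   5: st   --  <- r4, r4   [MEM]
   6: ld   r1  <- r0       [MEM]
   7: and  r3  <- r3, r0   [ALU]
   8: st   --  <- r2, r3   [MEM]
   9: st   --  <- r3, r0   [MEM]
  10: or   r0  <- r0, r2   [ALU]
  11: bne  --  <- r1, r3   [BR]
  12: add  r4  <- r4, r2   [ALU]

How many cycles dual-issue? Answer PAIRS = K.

#0 head=0: sll+sll i0&i1 dual
#1 head=2: ld i2 no-port MEM/MEM
#2 head=3: ld i3 RAW+WAW r3
#3 head=4: and+st i4&i5 dual
#4 head=6: ld+and i6&i7 dual
#5 head=8: st i8 no-port MEM/MEM
#6 head=9: st+or i9&i10 dual
#7 head=11: bne+add i11&i12 dual

PAIRS = 5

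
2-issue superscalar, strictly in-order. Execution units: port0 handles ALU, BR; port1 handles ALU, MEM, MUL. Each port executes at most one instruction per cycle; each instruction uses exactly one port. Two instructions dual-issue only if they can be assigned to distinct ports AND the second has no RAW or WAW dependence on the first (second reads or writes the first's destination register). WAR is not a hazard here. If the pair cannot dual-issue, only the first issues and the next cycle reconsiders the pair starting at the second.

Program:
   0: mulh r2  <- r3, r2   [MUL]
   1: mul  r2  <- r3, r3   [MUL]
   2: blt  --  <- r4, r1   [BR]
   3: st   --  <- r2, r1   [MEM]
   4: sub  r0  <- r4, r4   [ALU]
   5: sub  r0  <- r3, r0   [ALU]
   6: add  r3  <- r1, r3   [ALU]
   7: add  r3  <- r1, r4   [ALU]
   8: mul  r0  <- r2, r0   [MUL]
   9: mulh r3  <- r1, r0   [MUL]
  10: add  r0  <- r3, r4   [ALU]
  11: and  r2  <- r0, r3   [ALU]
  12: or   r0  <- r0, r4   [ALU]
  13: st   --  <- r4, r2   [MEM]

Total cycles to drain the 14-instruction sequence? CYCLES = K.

CYCLES = 9

0. mulh @i0  | no-port MUL/MUL
1. mul;blt @i1+i2  | 2-wide
2. st;sub @i3+i4  | 2-wide
3. sub;add @i5+i6  | 2-wide
4. add;mul @i7+i8  | 2-wide
5. mulh @i9  | RAW r3
6. add @i10  | RAW r0
7. and;or @i11+i12  | 2-wide
8. st @i13  | tail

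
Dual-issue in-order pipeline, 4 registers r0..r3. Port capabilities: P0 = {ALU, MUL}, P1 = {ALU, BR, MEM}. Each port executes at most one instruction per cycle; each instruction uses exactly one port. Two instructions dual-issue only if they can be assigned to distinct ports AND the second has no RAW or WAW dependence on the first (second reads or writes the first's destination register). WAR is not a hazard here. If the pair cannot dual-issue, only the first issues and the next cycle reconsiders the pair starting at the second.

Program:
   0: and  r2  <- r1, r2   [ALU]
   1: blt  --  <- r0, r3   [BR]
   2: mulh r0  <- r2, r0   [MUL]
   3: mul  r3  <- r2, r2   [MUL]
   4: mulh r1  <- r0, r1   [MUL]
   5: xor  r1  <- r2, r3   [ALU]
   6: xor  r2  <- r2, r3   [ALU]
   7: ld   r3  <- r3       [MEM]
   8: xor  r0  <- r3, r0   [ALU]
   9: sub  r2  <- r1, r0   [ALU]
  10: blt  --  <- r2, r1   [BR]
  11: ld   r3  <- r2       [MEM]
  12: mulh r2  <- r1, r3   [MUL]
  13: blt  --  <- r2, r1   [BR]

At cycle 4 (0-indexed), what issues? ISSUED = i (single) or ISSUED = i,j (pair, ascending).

t=0 i0,i1:and blt ; dual
t=1 i2:mulh ; no-port MUL/MUL
t=2 i3:mul ; no-port MUL/MUL
t=3 i4:mulh ; WAW r1
t=4 i5,i6:xor xor ; dual
t=5 i7:ld ; RAW r3
t=6 i8:xor ; RAW r0
t=7 i9:sub ; RAW r2
t=8 i10:blt ; no-port BR/MEM
t=9 i11:ld ; RAW r3
t=10 i12:mulh ; RAW r2
t=11 i13:blt ; tail

ISSUED = 5,6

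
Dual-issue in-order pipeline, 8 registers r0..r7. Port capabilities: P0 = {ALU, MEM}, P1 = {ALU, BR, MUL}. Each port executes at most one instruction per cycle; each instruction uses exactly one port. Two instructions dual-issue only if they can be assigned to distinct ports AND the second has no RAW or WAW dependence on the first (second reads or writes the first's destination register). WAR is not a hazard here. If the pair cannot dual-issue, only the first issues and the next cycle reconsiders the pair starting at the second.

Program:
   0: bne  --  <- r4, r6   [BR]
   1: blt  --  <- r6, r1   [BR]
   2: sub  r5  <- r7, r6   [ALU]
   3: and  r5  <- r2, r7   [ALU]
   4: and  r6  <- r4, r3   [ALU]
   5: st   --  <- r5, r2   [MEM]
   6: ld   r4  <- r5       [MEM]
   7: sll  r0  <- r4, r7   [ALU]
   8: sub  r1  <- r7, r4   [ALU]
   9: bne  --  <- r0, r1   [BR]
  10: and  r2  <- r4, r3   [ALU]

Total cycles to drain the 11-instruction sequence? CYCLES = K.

CYCLES = 7

0. bne @i0  | no-port BR/BR
1. blt sub @i1+i2  | 2-wide
2. and and @i3+i4  | 2-wide
3. st @i5  | no-port MEM/MEM
4. ld @i6  | RAW r4
5. sll sub @i7+i8  | 2-wide
6. bne and @i9+i10  | 2-wide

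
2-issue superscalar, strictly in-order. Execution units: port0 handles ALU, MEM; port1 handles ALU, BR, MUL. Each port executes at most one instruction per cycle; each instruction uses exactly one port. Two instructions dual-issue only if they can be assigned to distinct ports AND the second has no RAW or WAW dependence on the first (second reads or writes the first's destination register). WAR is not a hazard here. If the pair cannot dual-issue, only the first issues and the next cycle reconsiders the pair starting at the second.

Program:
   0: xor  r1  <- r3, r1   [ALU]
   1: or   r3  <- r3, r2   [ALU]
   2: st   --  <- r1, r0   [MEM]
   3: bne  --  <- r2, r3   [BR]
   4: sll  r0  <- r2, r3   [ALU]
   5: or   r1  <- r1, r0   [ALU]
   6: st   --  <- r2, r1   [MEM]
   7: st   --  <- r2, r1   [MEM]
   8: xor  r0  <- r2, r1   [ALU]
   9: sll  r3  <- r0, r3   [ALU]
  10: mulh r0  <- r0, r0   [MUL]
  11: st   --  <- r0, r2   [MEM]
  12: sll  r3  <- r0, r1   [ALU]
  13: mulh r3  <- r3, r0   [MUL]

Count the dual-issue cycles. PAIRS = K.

PAIRS = 5

[0] i0,i1  xor.ALU+or.ALU  -- 2-wide
[1] i2,i3  st.MEM+bne.BR  -- 2-wide
[2] i4  sll.ALU  -- RAW r0
[3] i5  or.ALU  -- RAW r1
[4] i6  st.MEM  -- no-port MEM/MEM
[5] i7,i8  st.MEM+xor.ALU  -- 2-wide
[6] i9,i10  sll.ALU+mulh.MUL  -- 2-wide
[7] i11,i12  st.MEM+sll.ALU  -- 2-wide
[8] i13  mulh.MUL  -- tail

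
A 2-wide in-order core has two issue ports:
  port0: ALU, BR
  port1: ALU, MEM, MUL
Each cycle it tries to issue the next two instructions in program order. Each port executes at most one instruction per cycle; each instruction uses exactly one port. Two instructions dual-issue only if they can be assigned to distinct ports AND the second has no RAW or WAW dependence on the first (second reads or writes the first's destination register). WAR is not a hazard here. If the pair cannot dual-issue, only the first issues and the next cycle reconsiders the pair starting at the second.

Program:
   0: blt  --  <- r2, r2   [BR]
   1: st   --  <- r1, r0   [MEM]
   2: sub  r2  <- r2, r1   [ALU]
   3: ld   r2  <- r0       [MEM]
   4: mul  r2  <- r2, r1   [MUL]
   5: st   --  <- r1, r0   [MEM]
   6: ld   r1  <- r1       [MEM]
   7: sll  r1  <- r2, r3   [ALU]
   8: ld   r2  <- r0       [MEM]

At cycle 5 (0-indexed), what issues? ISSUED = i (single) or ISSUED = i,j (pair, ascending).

ISSUED = 6

  cy0 -> i0&i1 (blt.BR st.MEM) 2-wide
  cy1 -> i2 (sub.ALU) WAW r2
  cy2 -> i3 (ld.MEM) no-port MEM/MUL
  cy3 -> i4 (mul.MUL) no-port MUL/MEM
  cy4 -> i5 (st.MEM) no-port MEM/MEM
  cy5 -> i6 (ld.MEM) WAW r1
  cy6 -> i7&i8 (sll.ALU ld.MEM) 2-wide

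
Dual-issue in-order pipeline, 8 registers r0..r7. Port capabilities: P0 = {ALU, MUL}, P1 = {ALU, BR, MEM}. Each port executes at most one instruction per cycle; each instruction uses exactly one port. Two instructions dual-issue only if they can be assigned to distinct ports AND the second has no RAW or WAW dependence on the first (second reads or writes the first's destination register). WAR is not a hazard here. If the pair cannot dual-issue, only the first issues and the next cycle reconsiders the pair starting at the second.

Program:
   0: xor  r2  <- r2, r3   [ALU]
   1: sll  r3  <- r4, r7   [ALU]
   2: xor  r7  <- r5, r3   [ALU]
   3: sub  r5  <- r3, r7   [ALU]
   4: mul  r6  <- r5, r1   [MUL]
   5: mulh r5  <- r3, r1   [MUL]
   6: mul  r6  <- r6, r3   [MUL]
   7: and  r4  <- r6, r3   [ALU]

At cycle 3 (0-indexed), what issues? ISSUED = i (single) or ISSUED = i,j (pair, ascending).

ISSUED = 4

c0: i0/i1 xor.ALU;sll.ALU  2-wide
c1: i2 xor.ALU  RAW r7
c2: i3 sub.ALU  RAW r5
c3: i4 mul.MUL  no-port MUL/MUL
c4: i5 mulh.MUL  no-port MUL/MUL
c5: i6 mul.MUL  RAW r6
c6: i7 and.ALU  tail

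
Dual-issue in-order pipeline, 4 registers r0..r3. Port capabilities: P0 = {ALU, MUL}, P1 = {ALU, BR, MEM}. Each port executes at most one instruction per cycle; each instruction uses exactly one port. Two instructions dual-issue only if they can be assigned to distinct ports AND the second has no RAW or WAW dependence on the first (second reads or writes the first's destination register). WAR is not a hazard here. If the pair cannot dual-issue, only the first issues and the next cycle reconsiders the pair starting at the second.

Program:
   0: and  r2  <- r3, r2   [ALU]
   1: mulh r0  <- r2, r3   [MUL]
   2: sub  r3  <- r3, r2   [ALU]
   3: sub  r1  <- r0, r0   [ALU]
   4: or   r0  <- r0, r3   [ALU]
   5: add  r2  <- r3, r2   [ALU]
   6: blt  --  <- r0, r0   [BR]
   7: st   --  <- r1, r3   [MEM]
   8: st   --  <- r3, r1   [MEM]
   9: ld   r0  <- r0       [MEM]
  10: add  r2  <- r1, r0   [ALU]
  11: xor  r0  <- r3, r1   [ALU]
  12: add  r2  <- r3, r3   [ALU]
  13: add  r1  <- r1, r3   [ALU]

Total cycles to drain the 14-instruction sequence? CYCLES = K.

#0 head=0: and i0 RAW r2
#1 head=1: mulh+sub i1,i2 2-wide
#2 head=3: sub+or i3,i4 2-wide
#3 head=5: add+blt i5,i6 2-wide
#4 head=7: st i7 no-port MEM/MEM
#5 head=8: st i8 no-port MEM/MEM
#6 head=9: ld i9 RAW r0
#7 head=10: add+xor i10,i11 2-wide
#8 head=12: add+add i12,i13 2-wide

CYCLES = 9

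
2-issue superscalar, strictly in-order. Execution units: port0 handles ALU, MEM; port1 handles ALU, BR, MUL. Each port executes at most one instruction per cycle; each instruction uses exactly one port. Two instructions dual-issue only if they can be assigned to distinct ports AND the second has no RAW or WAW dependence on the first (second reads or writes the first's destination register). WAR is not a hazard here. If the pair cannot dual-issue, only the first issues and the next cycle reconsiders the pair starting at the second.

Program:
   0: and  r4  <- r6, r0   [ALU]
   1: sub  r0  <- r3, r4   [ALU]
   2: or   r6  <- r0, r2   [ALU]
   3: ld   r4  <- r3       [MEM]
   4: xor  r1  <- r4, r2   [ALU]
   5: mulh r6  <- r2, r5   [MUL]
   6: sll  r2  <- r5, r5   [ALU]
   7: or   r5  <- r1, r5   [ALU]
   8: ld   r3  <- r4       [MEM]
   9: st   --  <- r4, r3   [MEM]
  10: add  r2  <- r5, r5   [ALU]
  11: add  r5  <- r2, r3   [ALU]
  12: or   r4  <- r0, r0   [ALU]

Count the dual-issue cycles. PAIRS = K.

PAIRS = 5

t=0 i0:and.ALU ; RAW r4
t=1 i1:sub.ALU ; RAW r0
t=2 i2&i3:or.ALU ld.MEM ; pair
t=3 i4&i5:xor.ALU mulh.MUL ; pair
t=4 i6&i7:sll.ALU or.ALU ; pair
t=5 i8:ld.MEM ; no-port MEM/MEM
t=6 i9&i10:st.MEM add.ALU ; pair
t=7 i11&i12:add.ALU or.ALU ; pair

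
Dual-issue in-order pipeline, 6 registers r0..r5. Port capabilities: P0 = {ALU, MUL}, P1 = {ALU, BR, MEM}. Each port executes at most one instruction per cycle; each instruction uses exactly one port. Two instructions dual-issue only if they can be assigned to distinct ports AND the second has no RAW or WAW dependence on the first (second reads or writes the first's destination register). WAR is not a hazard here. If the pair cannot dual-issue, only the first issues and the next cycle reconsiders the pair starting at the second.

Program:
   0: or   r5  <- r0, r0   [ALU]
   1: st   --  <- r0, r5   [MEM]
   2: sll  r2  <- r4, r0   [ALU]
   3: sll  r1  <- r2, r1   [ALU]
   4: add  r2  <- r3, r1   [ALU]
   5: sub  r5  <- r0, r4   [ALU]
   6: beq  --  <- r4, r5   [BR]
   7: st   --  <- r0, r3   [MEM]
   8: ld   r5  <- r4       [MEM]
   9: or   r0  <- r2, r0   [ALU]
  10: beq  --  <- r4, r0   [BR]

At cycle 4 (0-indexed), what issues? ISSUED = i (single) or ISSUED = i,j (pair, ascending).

  cy0 -> i0 (or.ALU) RAW r5
  cy1 -> i1/i2 (st.MEM;sll.ALU) 2-wide
  cy2 -> i3 (sll.ALU) RAW r1
  cy3 -> i4/i5 (add.ALU;sub.ALU) 2-wide
  cy4 -> i6 (beq.BR) no-port BR/MEM
  cy5 -> i7 (st.MEM) no-port MEM/MEM
  cy6 -> i8/i9 (ld.MEM;or.ALU) 2-wide
  cy7 -> i10 (beq.BR) tail

ISSUED = 6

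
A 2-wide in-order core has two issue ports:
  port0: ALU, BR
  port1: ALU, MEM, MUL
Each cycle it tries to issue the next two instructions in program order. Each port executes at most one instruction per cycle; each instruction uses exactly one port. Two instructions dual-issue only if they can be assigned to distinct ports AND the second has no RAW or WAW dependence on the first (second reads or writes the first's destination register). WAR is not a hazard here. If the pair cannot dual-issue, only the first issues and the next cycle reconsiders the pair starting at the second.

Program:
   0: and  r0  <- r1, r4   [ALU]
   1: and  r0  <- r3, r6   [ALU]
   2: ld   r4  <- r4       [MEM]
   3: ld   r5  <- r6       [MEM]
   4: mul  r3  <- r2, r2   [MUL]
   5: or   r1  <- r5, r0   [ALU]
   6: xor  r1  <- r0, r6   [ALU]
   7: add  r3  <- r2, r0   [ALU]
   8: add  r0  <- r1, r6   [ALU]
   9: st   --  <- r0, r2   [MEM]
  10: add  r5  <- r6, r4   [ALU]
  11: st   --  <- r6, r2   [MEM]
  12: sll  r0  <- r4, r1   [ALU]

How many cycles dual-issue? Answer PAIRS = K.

c0: i0 and  WAW r0
c1: i1,i2 and ld  2-wide
c2: i3 ld  no-port MEM/MUL
c3: i4,i5 mul or  2-wide
c4: i6,i7 xor add  2-wide
c5: i8 add  RAW r0
c6: i9,i10 st add  2-wide
c7: i11,i12 st sll  2-wide

PAIRS = 5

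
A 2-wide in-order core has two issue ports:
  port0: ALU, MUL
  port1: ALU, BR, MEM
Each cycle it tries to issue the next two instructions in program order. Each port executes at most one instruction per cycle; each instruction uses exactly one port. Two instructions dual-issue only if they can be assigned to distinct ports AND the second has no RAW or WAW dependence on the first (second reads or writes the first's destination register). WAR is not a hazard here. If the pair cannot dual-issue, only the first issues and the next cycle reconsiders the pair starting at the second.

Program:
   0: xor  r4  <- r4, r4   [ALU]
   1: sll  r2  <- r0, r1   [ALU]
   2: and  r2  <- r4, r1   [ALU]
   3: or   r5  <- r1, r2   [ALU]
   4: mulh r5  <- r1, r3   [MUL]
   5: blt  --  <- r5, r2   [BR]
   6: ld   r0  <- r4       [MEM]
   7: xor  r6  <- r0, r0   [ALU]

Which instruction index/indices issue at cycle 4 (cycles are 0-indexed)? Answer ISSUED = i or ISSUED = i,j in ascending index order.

c0: i0&i1 xor/sll  pair
c1: i2 and  RAW r2
c2: i3 or  WAW r5
c3: i4 mulh  RAW r5
c4: i5 blt  no-port BR/MEM
c5: i6 ld  RAW r0
c6: i7 xor  tail

ISSUED = 5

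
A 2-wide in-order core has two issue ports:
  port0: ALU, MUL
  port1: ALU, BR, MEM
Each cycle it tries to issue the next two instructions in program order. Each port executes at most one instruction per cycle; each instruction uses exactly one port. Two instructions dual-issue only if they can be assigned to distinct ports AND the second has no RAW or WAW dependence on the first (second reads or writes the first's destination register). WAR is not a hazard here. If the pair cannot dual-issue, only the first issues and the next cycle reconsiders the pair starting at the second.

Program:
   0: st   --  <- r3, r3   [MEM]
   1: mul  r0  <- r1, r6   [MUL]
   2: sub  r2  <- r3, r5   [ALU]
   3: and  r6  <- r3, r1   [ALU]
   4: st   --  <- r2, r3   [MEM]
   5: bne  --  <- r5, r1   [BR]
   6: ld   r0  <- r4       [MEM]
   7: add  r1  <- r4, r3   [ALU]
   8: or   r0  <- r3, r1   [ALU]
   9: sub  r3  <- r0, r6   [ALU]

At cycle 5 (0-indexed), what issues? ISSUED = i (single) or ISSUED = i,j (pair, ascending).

ISSUED = 8

t=0 i0&i1:st+mul ; pair
t=1 i2&i3:sub+and ; pair
t=2 i4:st ; no-port MEM/BR
t=3 i5:bne ; no-port BR/MEM
t=4 i6&i7:ld+add ; pair
t=5 i8:or ; RAW r0
t=6 i9:sub ; tail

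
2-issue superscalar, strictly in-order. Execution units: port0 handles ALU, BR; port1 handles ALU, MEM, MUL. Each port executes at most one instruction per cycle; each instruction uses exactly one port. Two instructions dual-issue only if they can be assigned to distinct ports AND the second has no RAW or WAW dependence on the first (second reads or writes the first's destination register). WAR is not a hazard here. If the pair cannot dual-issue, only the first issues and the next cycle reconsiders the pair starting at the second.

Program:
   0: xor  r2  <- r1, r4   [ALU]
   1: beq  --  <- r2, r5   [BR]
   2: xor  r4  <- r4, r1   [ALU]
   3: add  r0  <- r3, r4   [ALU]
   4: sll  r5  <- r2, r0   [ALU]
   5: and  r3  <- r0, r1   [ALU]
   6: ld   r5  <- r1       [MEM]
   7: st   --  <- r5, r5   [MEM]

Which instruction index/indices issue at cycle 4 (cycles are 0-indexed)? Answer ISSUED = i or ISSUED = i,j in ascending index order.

ISSUED = 6

  cy0 -> i0 (xor.ALU) RAW r2
  cy1 -> i1/i2 (beq.BR xor.ALU) dual
  cy2 -> i3 (add.ALU) RAW r0
  cy3 -> i4/i5 (sll.ALU and.ALU) dual
  cy4 -> i6 (ld.MEM) no-port MEM/MEM
  cy5 -> i7 (st.MEM) tail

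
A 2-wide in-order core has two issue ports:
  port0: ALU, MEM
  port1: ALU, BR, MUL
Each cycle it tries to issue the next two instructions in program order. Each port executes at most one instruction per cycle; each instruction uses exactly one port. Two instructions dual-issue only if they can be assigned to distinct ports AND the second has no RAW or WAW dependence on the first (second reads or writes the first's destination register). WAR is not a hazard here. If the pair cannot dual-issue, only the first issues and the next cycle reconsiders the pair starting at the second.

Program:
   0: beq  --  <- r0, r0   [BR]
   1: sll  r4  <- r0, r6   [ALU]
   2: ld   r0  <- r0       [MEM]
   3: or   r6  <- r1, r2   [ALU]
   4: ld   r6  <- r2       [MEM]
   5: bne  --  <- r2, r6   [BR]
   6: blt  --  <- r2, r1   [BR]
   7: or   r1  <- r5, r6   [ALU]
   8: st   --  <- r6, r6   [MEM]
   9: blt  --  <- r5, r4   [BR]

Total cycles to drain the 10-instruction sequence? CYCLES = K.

CYCLES = 6

c0: i0/i1 beq.BR/sll.ALU  dual
c1: i2/i3 ld.MEM/or.ALU  dual
c2: i4 ld.MEM  RAW r6
c3: i5 bne.BR  no-port BR/BR
c4: i6/i7 blt.BR/or.ALU  dual
c5: i8/i9 st.MEM/blt.BR  dual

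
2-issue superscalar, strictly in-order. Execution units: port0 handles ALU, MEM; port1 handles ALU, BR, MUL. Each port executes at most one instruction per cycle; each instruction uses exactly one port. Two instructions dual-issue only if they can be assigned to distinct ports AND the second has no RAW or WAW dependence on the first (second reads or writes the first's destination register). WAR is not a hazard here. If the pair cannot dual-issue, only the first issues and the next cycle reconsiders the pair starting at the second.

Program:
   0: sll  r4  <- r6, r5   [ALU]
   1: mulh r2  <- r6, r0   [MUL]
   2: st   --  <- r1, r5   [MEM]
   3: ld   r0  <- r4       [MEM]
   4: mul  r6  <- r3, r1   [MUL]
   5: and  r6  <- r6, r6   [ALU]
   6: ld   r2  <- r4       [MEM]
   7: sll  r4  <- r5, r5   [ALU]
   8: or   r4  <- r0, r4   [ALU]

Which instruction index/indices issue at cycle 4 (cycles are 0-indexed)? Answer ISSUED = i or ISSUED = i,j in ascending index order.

ISSUED = 7

[0] i0,i1  sll.ALU/mulh.MUL  -- 2-wide
[1] i2  st.MEM  -- no-port MEM/MEM
[2] i3,i4  ld.MEM/mul.MUL  -- 2-wide
[3] i5,i6  and.ALU/ld.MEM  -- 2-wide
[4] i7  sll.ALU  -- RAW+WAW r4
[5] i8  or.ALU  -- tail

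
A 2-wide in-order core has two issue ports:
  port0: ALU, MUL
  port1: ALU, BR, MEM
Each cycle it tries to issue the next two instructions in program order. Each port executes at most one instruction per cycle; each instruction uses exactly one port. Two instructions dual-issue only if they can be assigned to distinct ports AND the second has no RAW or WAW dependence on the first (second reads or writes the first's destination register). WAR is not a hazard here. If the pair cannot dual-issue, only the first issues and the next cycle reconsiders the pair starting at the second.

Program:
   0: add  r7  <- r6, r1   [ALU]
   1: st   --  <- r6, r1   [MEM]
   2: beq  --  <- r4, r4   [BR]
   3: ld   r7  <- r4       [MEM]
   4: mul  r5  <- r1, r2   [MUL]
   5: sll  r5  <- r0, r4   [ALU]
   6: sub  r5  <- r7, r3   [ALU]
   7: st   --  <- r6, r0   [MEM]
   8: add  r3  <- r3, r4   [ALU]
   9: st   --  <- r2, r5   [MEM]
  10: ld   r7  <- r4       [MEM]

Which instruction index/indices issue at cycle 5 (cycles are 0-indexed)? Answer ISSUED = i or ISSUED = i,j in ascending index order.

ISSUED = 8,9

[0] i0,i1  add.ALU;st.MEM  -- pair
[1] i2  beq.BR  -- no-port BR/MEM
[2] i3,i4  ld.MEM;mul.MUL  -- pair
[3] i5  sll.ALU  -- WAW r5
[4] i6,i7  sub.ALU;st.MEM  -- pair
[5] i8,i9  add.ALU;st.MEM  -- pair
[6] i10  ld.MEM  -- tail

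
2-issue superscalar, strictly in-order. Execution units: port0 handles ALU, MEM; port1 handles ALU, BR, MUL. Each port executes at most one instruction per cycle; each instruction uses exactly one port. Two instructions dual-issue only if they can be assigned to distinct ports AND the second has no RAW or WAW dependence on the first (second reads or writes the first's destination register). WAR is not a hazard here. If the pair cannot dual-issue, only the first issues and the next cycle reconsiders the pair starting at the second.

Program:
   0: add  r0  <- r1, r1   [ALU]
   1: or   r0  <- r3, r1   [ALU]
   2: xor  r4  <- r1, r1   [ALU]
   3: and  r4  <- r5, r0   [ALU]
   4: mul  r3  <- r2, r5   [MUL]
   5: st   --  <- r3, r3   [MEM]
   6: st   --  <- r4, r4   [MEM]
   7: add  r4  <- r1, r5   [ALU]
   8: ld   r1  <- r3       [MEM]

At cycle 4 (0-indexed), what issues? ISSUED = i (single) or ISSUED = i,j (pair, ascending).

t=0 i0:add ; WAW r0
t=1 i1&i2:or;xor ; dual
t=2 i3&i4:and;mul ; dual
t=3 i5:st ; no-port MEM/MEM
t=4 i6&i7:st;add ; dual
t=5 i8:ld ; tail

ISSUED = 6,7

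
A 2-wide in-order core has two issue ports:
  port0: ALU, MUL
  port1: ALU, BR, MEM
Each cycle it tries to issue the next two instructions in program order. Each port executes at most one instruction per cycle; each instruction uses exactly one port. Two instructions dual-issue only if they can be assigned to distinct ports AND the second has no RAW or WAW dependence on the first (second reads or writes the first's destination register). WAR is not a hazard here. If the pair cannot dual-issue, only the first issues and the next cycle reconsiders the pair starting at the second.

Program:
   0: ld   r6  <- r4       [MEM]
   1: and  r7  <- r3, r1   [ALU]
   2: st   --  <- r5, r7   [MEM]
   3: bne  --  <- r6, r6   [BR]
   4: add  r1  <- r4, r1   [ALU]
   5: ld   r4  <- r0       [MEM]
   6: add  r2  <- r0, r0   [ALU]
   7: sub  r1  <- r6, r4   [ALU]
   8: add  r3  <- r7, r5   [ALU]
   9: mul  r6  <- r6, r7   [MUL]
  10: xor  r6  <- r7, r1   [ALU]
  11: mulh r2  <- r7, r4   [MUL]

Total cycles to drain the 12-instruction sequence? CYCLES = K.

CYCLES = 7

#0 head=0: ld.MEM and.ALU i0,i1 pair
#1 head=2: st.MEM i2 no-port MEM/BR
#2 head=3: bne.BR add.ALU i3,i4 pair
#3 head=5: ld.MEM add.ALU i5,i6 pair
#4 head=7: sub.ALU add.ALU i7,i8 pair
#5 head=9: mul.MUL i9 WAW r6
#6 head=10: xor.ALU mulh.MUL i10,i11 pair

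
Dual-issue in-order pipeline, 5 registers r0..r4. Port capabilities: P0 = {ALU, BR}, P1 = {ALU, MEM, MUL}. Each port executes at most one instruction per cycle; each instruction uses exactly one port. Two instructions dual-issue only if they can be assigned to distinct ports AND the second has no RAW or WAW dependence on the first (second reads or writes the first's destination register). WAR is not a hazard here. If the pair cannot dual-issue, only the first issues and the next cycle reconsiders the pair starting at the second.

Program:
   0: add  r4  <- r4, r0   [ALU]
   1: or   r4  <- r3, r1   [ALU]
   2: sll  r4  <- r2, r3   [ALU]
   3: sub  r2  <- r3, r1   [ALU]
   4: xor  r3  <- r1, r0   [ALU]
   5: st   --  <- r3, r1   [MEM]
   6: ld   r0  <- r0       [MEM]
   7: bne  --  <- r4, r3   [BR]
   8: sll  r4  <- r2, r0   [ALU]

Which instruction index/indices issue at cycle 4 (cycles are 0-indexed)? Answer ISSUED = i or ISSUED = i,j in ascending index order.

t=0 i0:add ; WAW r4
t=1 i1:or ; WAW r4
t=2 i2/i3:sll/sub ; pair
t=3 i4:xor ; RAW r3
t=4 i5:st ; no-port MEM/MEM
t=5 i6/i7:ld/bne ; pair
t=6 i8:sll ; tail

ISSUED = 5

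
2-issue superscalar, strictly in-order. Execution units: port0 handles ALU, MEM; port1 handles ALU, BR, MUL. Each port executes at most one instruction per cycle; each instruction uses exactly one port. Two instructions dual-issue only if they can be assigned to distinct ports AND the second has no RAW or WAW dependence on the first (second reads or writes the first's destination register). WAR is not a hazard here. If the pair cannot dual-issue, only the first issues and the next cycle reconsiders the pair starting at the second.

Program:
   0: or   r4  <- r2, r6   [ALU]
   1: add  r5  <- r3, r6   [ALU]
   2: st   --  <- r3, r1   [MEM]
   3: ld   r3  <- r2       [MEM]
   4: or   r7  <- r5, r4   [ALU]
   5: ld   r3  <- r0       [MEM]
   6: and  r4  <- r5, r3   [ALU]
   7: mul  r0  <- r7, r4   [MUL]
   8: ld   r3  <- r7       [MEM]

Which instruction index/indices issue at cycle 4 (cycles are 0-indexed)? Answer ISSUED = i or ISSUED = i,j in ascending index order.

#0 head=0: or+add i0+i1 dual
#1 head=2: st i2 no-port MEM/MEM
#2 head=3: ld+or i3+i4 dual
#3 head=5: ld i5 RAW r3
#4 head=6: and i6 RAW r4
#5 head=7: mul+ld i7+i8 dual

ISSUED = 6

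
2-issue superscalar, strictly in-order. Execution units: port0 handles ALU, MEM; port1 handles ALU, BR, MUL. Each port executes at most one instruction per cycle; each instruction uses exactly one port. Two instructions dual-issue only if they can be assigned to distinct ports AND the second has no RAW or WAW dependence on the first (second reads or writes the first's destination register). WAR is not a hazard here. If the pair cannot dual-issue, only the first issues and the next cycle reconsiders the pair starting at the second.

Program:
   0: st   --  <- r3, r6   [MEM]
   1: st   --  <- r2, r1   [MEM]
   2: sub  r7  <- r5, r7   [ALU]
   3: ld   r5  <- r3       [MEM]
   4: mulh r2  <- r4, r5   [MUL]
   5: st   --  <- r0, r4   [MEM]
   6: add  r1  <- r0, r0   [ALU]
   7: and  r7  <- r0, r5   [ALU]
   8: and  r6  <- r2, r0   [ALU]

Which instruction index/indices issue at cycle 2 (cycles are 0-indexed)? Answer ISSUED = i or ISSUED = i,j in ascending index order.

ISSUED = 3

[0] i0  st.MEM  -- no-port MEM/MEM
[1] i1,i2  st.MEM sub.ALU  -- pair
[2] i3  ld.MEM  -- RAW r5
[3] i4,i5  mulh.MUL st.MEM  -- pair
[4] i6,i7  add.ALU and.ALU  -- pair
[5] i8  and.ALU  -- tail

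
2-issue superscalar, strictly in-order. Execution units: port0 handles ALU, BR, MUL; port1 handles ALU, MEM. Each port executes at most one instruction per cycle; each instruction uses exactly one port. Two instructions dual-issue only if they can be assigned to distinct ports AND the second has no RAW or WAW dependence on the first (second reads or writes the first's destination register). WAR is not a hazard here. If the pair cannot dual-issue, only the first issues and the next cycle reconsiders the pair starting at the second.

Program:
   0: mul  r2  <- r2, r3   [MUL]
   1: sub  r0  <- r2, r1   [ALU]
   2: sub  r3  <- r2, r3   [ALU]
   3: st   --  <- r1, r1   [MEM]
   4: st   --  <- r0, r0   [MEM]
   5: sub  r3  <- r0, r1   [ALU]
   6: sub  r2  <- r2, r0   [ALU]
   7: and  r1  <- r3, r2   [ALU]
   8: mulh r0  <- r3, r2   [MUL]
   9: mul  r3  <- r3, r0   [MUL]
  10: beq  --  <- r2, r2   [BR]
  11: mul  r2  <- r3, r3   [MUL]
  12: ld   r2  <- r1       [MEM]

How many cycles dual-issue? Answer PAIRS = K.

t=0 i0:mul ; RAW r2
t=1 i1+i2:sub;sub ; 2-wide
t=2 i3:st ; no-port MEM/MEM
t=3 i4+i5:st;sub ; 2-wide
t=4 i6:sub ; RAW r2
t=5 i7+i8:and;mulh ; 2-wide
t=6 i9:mul ; no-port MUL/BR
t=7 i10:beq ; no-port BR/MUL
t=8 i11:mul ; WAW r2
t=9 i12:ld ; tail

PAIRS = 3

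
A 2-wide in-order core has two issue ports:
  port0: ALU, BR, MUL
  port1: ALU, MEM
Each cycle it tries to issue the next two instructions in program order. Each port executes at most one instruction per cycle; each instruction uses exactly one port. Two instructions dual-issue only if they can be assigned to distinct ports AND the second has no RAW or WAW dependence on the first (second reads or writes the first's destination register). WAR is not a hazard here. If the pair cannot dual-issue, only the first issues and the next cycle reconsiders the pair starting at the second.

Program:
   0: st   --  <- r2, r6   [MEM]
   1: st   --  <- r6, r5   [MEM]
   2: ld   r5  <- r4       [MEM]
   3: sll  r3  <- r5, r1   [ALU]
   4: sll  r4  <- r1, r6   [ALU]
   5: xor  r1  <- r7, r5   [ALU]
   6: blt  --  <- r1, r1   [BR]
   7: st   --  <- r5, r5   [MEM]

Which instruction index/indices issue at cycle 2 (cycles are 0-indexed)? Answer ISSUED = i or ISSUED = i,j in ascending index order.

[0] i0  st.MEM  -- no-port MEM/MEM
[1] i1  st.MEM  -- no-port MEM/MEM
[2] i2  ld.MEM  -- RAW r5
[3] i3,i4  sll.ALU;sll.ALU  -- 2-wide
[4] i5  xor.ALU  -- RAW r1
[5] i6,i7  blt.BR;st.MEM  -- 2-wide

ISSUED = 2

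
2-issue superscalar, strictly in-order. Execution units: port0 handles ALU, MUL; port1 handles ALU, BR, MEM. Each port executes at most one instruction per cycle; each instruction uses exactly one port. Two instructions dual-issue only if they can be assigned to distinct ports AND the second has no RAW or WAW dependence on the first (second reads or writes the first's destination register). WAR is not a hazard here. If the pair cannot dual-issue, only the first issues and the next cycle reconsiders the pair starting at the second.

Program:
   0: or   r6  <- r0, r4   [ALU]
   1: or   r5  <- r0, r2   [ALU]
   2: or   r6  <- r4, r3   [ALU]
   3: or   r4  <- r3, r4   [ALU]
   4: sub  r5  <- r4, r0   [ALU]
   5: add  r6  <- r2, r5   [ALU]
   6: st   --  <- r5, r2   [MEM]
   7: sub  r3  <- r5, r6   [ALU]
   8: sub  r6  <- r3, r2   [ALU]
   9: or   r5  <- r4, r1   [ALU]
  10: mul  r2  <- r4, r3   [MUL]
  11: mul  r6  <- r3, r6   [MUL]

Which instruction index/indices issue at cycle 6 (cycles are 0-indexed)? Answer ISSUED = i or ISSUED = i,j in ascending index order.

  cy0 -> i0&i1 (or.ALU+or.ALU) pair
  cy1 -> i2&i3 (or.ALU+or.ALU) pair
  cy2 -> i4 (sub.ALU) RAW r5
  cy3 -> i5&i6 (add.ALU+st.MEM) pair
  cy4 -> i7 (sub.ALU) RAW r3
  cy5 -> i8&i9 (sub.ALU+or.ALU) pair
  cy6 -> i10 (mul.MUL) no-port MUL/MUL
  cy7 -> i11 (mul.MUL) tail

ISSUED = 10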